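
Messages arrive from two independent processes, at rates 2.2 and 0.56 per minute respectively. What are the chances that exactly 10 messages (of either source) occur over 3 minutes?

0.1058

Independent Poisson processes superpose: combined rate λ = 2.2 + 0.56 = 2.76 per minute.
Over the interval, μ = 2.76 × 3 = 8.28 (3 minutes).
P(N = 10) = e^(−8.28) · 8.28^10/10! ≈ 0.1058.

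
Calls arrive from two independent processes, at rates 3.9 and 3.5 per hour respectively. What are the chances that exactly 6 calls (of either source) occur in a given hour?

0.1394

Independent Poisson processes superpose: combined rate λ = 3.9 + 3.5 = 7.4 per hour.
So μ = 7.4.
P(N = 6) = e^(−7.4) · 7.4^6/6! ≈ 0.1394.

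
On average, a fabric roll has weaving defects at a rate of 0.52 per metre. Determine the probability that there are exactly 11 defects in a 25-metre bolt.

Over the interval, μ = 0.52 × 25 = 13 (a 25-metre bolt = 25 metres).
P(N = 11) = e^(−μ) μ^11/11! = e^(−13) · 13^11/39916800 ≈ 0.1015.

0.1015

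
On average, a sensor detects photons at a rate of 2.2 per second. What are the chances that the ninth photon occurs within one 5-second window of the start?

Over the interval, μ = 2.2 × 5 = 11 (a 5-second window = 5 seconds).
The ninth arrival falls in the interval iff at least 9 events occur there: P(S_9 ≤ t) = P(N ≥ 9) = 1 − P(N ≤ 8) ≈ 0.7680.

0.7680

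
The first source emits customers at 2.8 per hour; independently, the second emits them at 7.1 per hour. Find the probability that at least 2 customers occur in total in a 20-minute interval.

Independent Poisson processes superpose: combined rate λ = 2.8 + 7.1 = 9.9 per hour.
Over the interval, μ = 9.9 × 1/3 = 3.3 (a 20-minute interval = 1/3 hours).
P(N ≥ 2) = 1 − P(N ≤ 1) ≈ 0.8414.

0.8414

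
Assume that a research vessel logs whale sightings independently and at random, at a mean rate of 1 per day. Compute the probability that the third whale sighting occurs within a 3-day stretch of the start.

Over the interval, μ = 1 × 3 = 3 (a 3-day stretch = 3 days).
The third arrival falls in the interval iff at least 3 events occur there: P(S_3 ≤ t) = P(N ≥ 3) = 1 − P(N ≤ 2) ≈ 0.5768.

0.5768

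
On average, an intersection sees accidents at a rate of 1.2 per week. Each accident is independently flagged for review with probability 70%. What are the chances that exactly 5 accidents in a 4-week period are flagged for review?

0.1240

Thinning: the accidents that are flagged for review themselves form a Poisson process with rate 0.7 × 1.2 = 0.84 per week.
Over the interval, μ = 0.84 × 4 = 3.36 (a 4-week period = 4 weeks).
P(N = 5) = e^(−3.36) · 3.36^5/5! ≈ 0.1240.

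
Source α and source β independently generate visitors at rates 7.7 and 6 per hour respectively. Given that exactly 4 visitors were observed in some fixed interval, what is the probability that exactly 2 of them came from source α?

Given the total, each event is independently from source α with probability p = λ_α/(λ_α+λ_β) = 7.7/13.7 ≈ 0.5620.
So K ~ Binomial(4, 7.7/13.7): P(K = 2) = C(4,2) · (7.7/13.7)^2 · (6/13.7)^2 ≈ 0.3635.

0.3635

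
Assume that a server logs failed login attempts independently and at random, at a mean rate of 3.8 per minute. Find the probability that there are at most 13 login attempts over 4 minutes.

0.3444

Over the interval, μ = 3.8 × 4 = 15.2 (4 minutes).
P(N ≤ 13) = Σ_{j=0}^{13} e^(−μ) μ^j/j! ≈ 0.3444.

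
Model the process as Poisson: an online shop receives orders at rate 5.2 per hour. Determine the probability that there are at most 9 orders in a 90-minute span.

Over the interval, μ = 5.2 × 1.5 = 7.8 (a 90-minute span = 1.5 hours).
P(N ≤ 9) = Σ_{j=0}^{9} e^(−μ) μ^j/j! ≈ 0.7411.

0.7411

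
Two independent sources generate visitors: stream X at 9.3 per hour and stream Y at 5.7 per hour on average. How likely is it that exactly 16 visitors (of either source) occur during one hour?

0.0960

Independent Poisson processes superpose: combined rate λ = 9.3 + 5.7 = 15 per hour.
So μ = 15.
P(N = 16) = e^(−15) · 15^16/16! ≈ 0.0960.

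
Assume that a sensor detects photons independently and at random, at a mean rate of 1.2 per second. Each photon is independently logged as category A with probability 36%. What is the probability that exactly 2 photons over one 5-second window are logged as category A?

0.2690

Thinning: the photons that are logged as category A themselves form a Poisson process with rate 0.36 × 1.2 = 0.432 per second.
Over the interval, μ = 0.432 × 5 = 2.16 (a 5-second window = 5 seconds).
P(N = 2) = e^(−2.16) · 2.16^2/2! ≈ 0.2690.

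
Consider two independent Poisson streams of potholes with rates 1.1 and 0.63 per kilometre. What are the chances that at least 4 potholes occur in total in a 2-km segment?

0.4547

Independent Poisson processes superpose: combined rate λ = 1.1 + 0.63 = 1.73 per kilometre.
Over the interval, μ = 1.73 × 2 = 3.46 (a 2-km segment = 2 kilometres).
P(N ≥ 4) = 1 − P(N ≤ 3) ≈ 0.4547.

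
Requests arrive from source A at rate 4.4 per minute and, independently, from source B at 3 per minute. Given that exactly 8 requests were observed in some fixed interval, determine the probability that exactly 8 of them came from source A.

0.0156

Given the total, each event is independently from source A with probability p = λ_A/(λ_A+λ_B) = 4.4/7.4 ≈ 0.5946.
So K ~ Binomial(8, 4.4/7.4): P(K = 8) = C(8,8) · (4.4/7.4)^8 · (3/7.4)^0 ≈ 0.0156.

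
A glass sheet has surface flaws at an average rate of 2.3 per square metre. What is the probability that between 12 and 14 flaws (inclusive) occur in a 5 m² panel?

0.2955

Over the interval, μ = 2.3 × 5 = 11.5 (a 5 m² panel = 5 square metres).
P(12 ≤ N ≤ 14) = Σ_{j=12}^{14} e^(−11.5) · 11.5^j/j! ≈ 0.2955.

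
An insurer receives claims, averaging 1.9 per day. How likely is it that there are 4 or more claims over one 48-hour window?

0.5265

Over the interval, μ = 1.9 × 2 = 3.8 (a 48-hour window = 2 days).
P(N ≥ 4) = 1 − P(N ≤ 3) = 1 − Σ_{j=0}^{3} e^(−μ) μ^j/j! ≈ 0.5265.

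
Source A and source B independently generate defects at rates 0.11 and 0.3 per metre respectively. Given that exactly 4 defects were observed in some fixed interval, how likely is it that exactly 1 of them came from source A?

Given the total, each event is independently from source A with probability p = λ_A/(λ_A+λ_B) = 0.11/0.41 ≈ 0.2683.
So K ~ Binomial(4, 0.11/0.41): P(K = 1) = C(4,1) · (0.11/0.41)^1 · (0.3/0.41)^3 ≈ 0.4204.

0.4204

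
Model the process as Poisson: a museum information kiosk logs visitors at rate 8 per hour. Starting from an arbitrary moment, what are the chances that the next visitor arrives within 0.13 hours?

0.6465

Inter-arrival times are exponential with rate λ = 8 per hour.
P(T ≤ 0.13) = 1 − e^(−λt) = 1 − e^(−8 × 0.13) = 1 − e^(−1.04) ≈ 0.6465.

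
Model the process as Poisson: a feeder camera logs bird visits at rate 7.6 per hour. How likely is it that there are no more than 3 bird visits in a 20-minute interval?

0.7504

Over the interval, μ = 7.6 × 1/3 ≈ 2.53333 (a 20-minute interval = 1/3 hours).
P(N ≤ 3) = Σ_{j=0}^{3} e^(−μ) μ^j/j! ≈ 0.7504.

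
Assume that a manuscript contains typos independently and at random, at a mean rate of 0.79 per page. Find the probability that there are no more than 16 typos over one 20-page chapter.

0.5858

Over the interval, μ = 0.79 × 20 = 15.8 (a 20-page chapter = 20 pages).
P(N ≤ 16) = Σ_{j=0}^{16} e^(−μ) μ^j/j! ≈ 0.5858.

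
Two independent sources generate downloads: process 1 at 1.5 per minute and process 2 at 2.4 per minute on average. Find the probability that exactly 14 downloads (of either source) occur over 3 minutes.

Independent Poisson processes superpose: combined rate λ = 1.5 + 2.4 = 3.9 per minute.
Over the interval, μ = 3.9 × 3 = 11.7 (3 minutes).
P(N = 14) = e^(−11.7) · 11.7^14/14! ≈ 0.0857.

0.0857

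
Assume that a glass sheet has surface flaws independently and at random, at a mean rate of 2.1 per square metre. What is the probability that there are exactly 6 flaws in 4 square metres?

0.1097

Over the interval, μ = 2.1 × 4 = 8.4 (4 square metres).
P(N = 6) = e^(−μ) μ^6/6! = e^(−8.4) · 8.4^6/720 ≈ 0.1097.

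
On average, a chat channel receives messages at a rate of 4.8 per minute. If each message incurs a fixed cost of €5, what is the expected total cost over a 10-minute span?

E[N] = 4.8 × 10 = 48 (a 10-minute span = 10 minutes); E[cost] = 48 × €5 = €240.

€240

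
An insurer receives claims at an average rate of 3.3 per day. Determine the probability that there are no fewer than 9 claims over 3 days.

0.6558

Over the interval, μ = 3.3 × 3 = 9.9 (3 days).
P(N ≥ 9) = 1 − P(N ≤ 8) = 1 − Σ_{j=0}^{8} e^(−μ) μ^j/j! ≈ 0.6558.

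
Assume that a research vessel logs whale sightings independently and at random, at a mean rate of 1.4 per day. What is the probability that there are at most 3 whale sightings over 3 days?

0.3954

Over the interval, μ = 1.4 × 3 = 4.2 (3 days).
P(N ≤ 3) = Σ_{j=0}^{3} e^(−μ) μ^j/j! ≈ 0.3954.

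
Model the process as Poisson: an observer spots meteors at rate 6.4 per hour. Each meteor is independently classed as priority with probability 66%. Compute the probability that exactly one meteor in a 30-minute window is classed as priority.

Thinning: the meteors that are classed as priority themselves form a Poisson process with rate 0.66 × 6.4 = 4.224 per hour.
Over the interval, μ = 4.224 × 0.5 = 2.112 (a 30-minute window = 0.5 hours).
P(N = 1) = e^(−2.112) · 2.112^1/1! ≈ 0.2555.

0.2555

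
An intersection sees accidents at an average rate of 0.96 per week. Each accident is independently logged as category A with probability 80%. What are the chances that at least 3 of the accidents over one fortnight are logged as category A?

Thinning: the accidents that are logged as category A themselves form a Poisson process with rate 0.8 × 0.96 = 0.768 per week.
Over the interval, μ = 0.768 × 2 = 1.536 (a fortnight = 2 weeks).
P(N ≥ 3) = 1 − P(N ≤ 2) ≈ 0.2002.

0.2002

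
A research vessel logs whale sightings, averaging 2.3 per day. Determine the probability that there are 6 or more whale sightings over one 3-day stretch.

Over the interval, μ = 2.3 × 3 = 6.9 (a 3-day stretch = 3 days).
P(N ≥ 6) = 1 − P(N ≤ 5) = 1 − Σ_{j=0}^{5} e^(−μ) μ^j/j! ≈ 0.6863.

0.6863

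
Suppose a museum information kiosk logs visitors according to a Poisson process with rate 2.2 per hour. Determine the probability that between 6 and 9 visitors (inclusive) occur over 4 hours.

Over the interval, μ = 2.2 × 4 = 8.8 (4 hours).
P(6 ≤ N ≤ 9) = Σ_{j=6}^{9} e^(−8.8) · 8.8^j/j! ≈ 0.4854.

0.4854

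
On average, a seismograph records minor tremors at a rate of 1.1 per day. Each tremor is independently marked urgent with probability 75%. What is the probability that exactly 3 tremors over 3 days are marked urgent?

Thinning: the tremors that are marked urgent themselves form a Poisson process with rate 0.75 × 1.1 = 0.825 per day.
Over the interval, μ = 0.825 × 3 = 2.475 (3 days).
P(N = 3) = e^(−2.475) · 2.475^3/3! ≈ 0.2127.

0.2127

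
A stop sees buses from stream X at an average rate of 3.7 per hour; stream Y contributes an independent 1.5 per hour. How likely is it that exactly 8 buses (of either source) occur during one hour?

0.0731

Independent Poisson processes superpose: combined rate λ = 3.7 + 1.5 = 5.2 per hour.
So μ = 5.2.
P(N = 8) = e^(−5.2) · 5.2^8/8! ≈ 0.0731.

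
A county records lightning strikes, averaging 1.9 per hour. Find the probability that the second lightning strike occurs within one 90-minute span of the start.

0.7773

Over the interval, μ = 1.9 × 1.5 = 2.85 (a 90-minute span = 1.5 hours).
The second arrival falls in the interval iff at least 2 events occur there: P(S_2 ≤ t) = P(N ≥ 2) = 1 − P(N ≤ 1) ≈ 0.7773.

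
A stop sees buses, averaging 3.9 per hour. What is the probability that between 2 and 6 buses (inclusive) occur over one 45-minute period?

Over the interval, μ = 3.9 × 0.75 = 2.925 (a 45-minute period = 0.75 hours).
P(2 ≤ N ≤ 6) = Σ_{j=2}^{6} e^(−2.925) · 2.925^j/j! ≈ 0.7595.

0.7595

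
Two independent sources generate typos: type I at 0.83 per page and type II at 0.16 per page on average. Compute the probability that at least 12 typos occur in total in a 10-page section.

Independent Poisson processes superpose: combined rate λ = 0.83 + 0.16 = 0.99 per page.
Over the interval, μ = 0.99 × 10 = 9.9 (a 10-page section = 10 pages).
P(N ≥ 12) = 1 − P(N ≤ 11) ≈ 0.2919.

0.2919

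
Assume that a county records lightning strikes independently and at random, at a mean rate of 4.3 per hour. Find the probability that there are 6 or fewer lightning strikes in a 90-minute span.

Over the interval, μ = 4.3 × 1.5 = 6.45 (a 90-minute span = 1.5 hours).
P(N ≤ 6) = Σ_{j=0}^{6} e^(−μ) μ^j/j! ≈ 0.5344.

0.5344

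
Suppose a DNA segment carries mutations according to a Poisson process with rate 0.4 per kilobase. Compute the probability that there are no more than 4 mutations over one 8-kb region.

0.7806

Over the interval, μ = 0.4 × 8 = 3.2 (an 8-kb region = 8 kilobases).
P(N ≤ 4) = Σ_{j=0}^{4} e^(−μ) μ^j/j! ≈ 0.7806.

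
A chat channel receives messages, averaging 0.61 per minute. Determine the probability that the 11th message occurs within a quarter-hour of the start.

Over the interval, μ = 0.61 × 15 = 9.15 (a quarter-hour = 15 minutes).
The 11th arrival falls in the interval iff at least 11 events occur there: P(S_11 ≤ t) = P(N ≥ 11) = 1 − P(N ≤ 10) ≈ 0.3119.

0.3119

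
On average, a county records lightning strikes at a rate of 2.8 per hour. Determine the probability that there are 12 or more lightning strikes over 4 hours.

0.4446

Over the interval, μ = 2.8 × 4 = 11.2 (4 hours).
P(N ≥ 12) = 1 − P(N ≤ 11) = 1 − Σ_{j=0}^{11} e^(−μ) μ^j/j! ≈ 0.4446.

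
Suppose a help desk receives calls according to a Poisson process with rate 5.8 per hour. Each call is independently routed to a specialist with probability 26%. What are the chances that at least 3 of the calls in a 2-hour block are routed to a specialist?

0.5804

Thinning: the calls that are routed to a specialist themselves form a Poisson process with rate 0.26 × 5.8 = 1.508 per hour.
Over the interval, μ = 1.508 × 2 = 3.016 (a 2-hour block = 2 hours).
P(N ≥ 3) = 1 − P(N ≤ 2) ≈ 0.5804.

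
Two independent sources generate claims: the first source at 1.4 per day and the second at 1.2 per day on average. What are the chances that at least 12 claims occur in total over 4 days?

0.3495

Independent Poisson processes superpose: combined rate λ = 1.4 + 1.2 = 2.6 per day.
Over the interval, μ = 2.6 × 4 = 10.4 (4 days).
P(N ≥ 12) = 1 − P(N ≤ 11) ≈ 0.3495.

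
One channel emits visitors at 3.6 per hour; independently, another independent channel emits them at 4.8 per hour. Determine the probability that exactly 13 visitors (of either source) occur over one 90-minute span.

0.1093

Independent Poisson processes superpose: combined rate λ = 3.6 + 4.8 = 8.4 per hour.
Over the interval, μ = 8.4 × 1.5 = 12.6 (a 90-minute span = 1.5 hours).
P(N = 13) = e^(−12.6) · 12.6^13/13! ≈ 0.1093.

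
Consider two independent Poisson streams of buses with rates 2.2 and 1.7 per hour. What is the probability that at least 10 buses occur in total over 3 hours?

0.7304

Independent Poisson processes superpose: combined rate λ = 2.2 + 1.7 = 3.9 per hour.
Over the interval, μ = 3.9 × 3 = 11.7 (3 hours).
P(N ≥ 10) = 1 − P(N ≤ 9) ≈ 0.7304.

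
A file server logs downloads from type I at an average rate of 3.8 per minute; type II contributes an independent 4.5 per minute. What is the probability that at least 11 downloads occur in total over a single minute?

Independent Poisson processes superpose: combined rate λ = 3.8 + 4.5 = 8.3 per minute.
So μ = 8.3.
P(N ≥ 11) = 1 − P(N ≤ 10) ≈ 0.2150.

0.2150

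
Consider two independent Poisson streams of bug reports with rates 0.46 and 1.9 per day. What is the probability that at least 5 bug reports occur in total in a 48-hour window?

Independent Poisson processes superpose: combined rate λ = 0.46 + 1.9 = 2.36 per day.
Over the interval, μ = 2.36 × 2 = 4.72 (a 48-hour window = 2 days).
P(N ≥ 5) = 1 − P(N ≤ 4) ≈ 0.5091.

0.5091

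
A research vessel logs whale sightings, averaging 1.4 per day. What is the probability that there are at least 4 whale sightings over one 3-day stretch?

0.6046

Over the interval, μ = 1.4 × 3 = 4.2 (a 3-day stretch = 3 days).
P(N ≥ 4) = 1 − P(N ≤ 3) = 1 − Σ_{j=0}^{3} e^(−μ) μ^j/j! ≈ 0.6046.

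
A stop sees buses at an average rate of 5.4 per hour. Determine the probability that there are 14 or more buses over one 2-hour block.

0.2005

Over the interval, μ = 5.4 × 2 = 10.8 (a 2-hour block = 2 hours).
P(N ≥ 14) = 1 − P(N ≤ 13) = 1 − Σ_{j=0}^{13} e^(−μ) μ^j/j! ≈ 0.2005.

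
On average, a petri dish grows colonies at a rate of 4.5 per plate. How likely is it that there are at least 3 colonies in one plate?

0.8264

With mean μ = 4.5 per plate,
P(N ≥ 3) = 1 − P(N ≤ 2) = 1 − Σ_{j=0}^{2} e^(−μ) μ^j/j! ≈ 0.8264.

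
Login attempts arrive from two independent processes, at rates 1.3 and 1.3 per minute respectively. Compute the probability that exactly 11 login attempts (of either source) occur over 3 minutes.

0.0667

Independent Poisson processes superpose: combined rate λ = 1.3 + 1.3 = 2.6 per minute.
Over the interval, μ = 2.6 × 3 = 7.8 (3 minutes).
P(N = 11) = e^(−7.8) · 7.8^11/11! ≈ 0.0667.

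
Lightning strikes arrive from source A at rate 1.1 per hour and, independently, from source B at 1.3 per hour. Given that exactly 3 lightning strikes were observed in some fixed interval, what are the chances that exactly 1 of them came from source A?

Given the total, each event is independently from source A with probability p = λ_A/(λ_A+λ_B) = 1.1/2.4 ≈ 0.4583.
So K ~ Binomial(3, 1.1/2.4): P(K = 1) = C(3,1) · (1.1/2.4)^1 · (1.3/2.4)^2 ≈ 0.4034.

0.4034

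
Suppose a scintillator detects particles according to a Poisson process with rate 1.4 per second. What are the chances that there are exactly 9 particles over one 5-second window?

0.1014

Over the interval, μ = 1.4 × 5 = 7 (a 5-second window = 5 seconds).
P(N = 9) = e^(−μ) μ^9/9! = e^(−7) · 7^9/362880 ≈ 0.1014.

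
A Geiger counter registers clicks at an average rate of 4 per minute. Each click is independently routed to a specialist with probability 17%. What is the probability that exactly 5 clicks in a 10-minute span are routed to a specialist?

0.1349

Thinning: the clicks that are routed to a specialist themselves form a Poisson process with rate 0.17 × 4 = 0.68 per minute.
Over the interval, μ = 0.68 × 10 = 6.8 (a 10-minute span = 10 minutes).
P(N = 5) = e^(−6.8) · 6.8^5/5! ≈ 0.1349.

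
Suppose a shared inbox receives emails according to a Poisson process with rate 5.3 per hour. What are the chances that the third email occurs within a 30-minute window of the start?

Over the interval, μ = 5.3 × 0.5 = 2.65 (a 30-minute window = 0.5 hours).
The third arrival falls in the interval iff at least 3 events occur there: P(S_3 ≤ t) = P(N ≥ 3) = 1 − P(N ≤ 2) ≈ 0.4940.

0.4940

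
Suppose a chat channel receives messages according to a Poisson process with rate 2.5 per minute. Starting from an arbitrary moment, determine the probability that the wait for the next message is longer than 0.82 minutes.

The wait for the next event is exponential with rate λ = 2.5 per minute.
P(T > 0.82) = e^(−λt) = e^(−2.5 × 0.82) = e^(−2.05) ≈ 0.1287.

0.1287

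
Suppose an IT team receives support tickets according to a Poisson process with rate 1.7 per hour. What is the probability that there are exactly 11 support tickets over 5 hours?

0.0853

Over the interval, μ = 1.7 × 5 = 8.5 (5 hours).
P(N = 11) = e^(−μ) μ^11/11! = e^(−8.5) · 8.5^11/39916800 ≈ 0.0853.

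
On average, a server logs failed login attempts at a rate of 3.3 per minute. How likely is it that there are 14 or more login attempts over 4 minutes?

Over the interval, μ = 3.3 × 4 = 13.2 (4 minutes).
P(N ≥ 14) = 1 − P(N ≤ 13) = 1 − Σ_{j=0}^{13} e^(−μ) μ^j/j! ≈ 0.4489.

0.4489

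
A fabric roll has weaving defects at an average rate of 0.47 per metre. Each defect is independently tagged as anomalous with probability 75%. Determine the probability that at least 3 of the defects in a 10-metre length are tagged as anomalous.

0.6838

Thinning: the defects that are tagged as anomalous themselves form a Poisson process with rate 0.75 × 0.47 = 0.3525 per metre.
Over the interval, μ = 0.3525 × 10 = 3.525 (a 10-metre length = 10 metres).
P(N ≥ 3) = 1 − P(N ≤ 2) ≈ 0.6838.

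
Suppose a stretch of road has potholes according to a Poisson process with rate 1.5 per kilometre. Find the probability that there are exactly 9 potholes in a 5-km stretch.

0.1144

Over the interval, μ = 1.5 × 5 = 7.5 (a 5-km stretch = 5 kilometres).
P(N = 9) = e^(−μ) μ^9/9! = e^(−7.5) · 7.5^9/362880 ≈ 0.1144.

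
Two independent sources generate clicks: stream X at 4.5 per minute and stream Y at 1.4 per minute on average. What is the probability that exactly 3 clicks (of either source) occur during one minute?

Independent Poisson processes superpose: combined rate λ = 4.5 + 1.4 = 5.9 per minute.
So μ = 5.9.
P(N = 3) = e^(−5.9) · 5.9^3/3! ≈ 0.0938.

0.0938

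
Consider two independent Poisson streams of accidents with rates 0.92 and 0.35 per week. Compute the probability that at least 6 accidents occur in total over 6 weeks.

Independent Poisson processes superpose: combined rate λ = 0.92 + 0.35 = 1.27 per week.
Over the interval, μ = 1.27 × 6 = 7.62 (6 weeks).
P(N ≥ 6) = 1 − P(N ≤ 5) ≈ 0.7714.

0.7714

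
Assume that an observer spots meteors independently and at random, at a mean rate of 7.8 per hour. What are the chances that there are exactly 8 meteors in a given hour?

0.1392

With mean μ = 7.8 per hour,
P(N = 8) = e^(−μ) μ^8/8! = e^(−7.8) · 7.8^8/40320 ≈ 0.1392.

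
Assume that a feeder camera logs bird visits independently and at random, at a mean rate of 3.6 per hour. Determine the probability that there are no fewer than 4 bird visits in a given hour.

0.4848

With mean μ = 3.6 per hour,
P(N ≥ 4) = 1 − P(N ≤ 3) = 1 − Σ_{j=0}^{3} e^(−μ) μ^j/j! ≈ 0.4848.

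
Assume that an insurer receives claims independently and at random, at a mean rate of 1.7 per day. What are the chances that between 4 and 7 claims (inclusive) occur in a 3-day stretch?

Over the interval, μ = 1.7 × 3 = 5.1 (a 3-day stretch = 3 days).
P(4 ≤ N ≤ 7) = Σ_{j=4}^{7} e^(−5.1) · 5.1^j/j! ≈ 0.6047.

0.6047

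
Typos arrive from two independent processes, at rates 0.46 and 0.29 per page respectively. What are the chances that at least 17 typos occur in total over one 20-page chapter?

Independent Poisson processes superpose: combined rate λ = 0.46 + 0.29 = 0.75 per page.
Over the interval, μ = 0.75 × 20 = 15 (a 20-page chapter = 20 pages).
P(N ≥ 17) = 1 − P(N ≤ 16) ≈ 0.3359.

0.3359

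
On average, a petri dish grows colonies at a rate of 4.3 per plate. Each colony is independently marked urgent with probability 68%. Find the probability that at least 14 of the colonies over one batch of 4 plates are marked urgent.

Thinning: the colonies that are marked urgent themselves form a Poisson process with rate 0.68 × 4.3 = 2.924 per plate.
Over the interval, μ = 2.924 × 4 = 11.696 (a batch of 4 plates = 4 plates).
P(N ≥ 14) = 1 − P(N ≤ 13) ≈ 0.2868.

0.2868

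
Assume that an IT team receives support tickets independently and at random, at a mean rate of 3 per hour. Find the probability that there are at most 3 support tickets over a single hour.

With mean μ = 3 per hour,
P(N ≤ 3) = Σ_{j=0}^{3} e^(−μ) μ^j/j! ≈ 0.6472.

0.6472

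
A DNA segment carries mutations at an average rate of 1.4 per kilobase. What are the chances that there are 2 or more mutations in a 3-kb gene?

0.9220

Over the interval, μ = 1.4 × 3 = 4.2 (a 3-kb gene = 3 kilobases).
P(N ≥ 2) = 1 − P(N ≤ 1) = 1 − Σ_{j=0}^{1} e^(−μ) μ^j/j! ≈ 0.9220.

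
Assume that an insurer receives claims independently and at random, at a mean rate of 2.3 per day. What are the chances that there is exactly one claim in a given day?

With mean μ = 2.3 per day,
P(N = 1) = e^(−μ) μ^1/1! = e^(−2.3) · 2.3^1/1 ≈ 0.2306.

0.2306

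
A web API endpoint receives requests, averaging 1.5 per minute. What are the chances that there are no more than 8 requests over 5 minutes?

Over the interval, μ = 1.5 × 5 = 7.5 (5 minutes).
P(N ≤ 8) = Σ_{j=0}^{8} e^(−μ) μ^j/j! ≈ 0.6620.

0.6620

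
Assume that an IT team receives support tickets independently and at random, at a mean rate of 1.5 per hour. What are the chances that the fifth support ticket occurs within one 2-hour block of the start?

Over the interval, μ = 1.5 × 2 = 3 (a 2-hour block = 2 hours).
The fifth arrival falls in the interval iff at least 5 events occur there: P(S_5 ≤ t) = P(N ≥ 5) = 1 − P(N ≤ 4) ≈ 0.1847.

0.1847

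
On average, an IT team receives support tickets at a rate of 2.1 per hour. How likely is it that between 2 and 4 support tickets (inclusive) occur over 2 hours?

0.5119

Over the interval, μ = 2.1 × 2 = 4.2 (2 hours).
P(2 ≤ N ≤ 4) = Σ_{j=2}^{4} e^(−4.2) · 4.2^j/j! ≈ 0.5119.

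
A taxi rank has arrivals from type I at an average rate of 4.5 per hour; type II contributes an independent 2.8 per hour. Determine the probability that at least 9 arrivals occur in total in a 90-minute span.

Independent Poisson processes superpose: combined rate λ = 4.5 + 2.8 = 7.3 per hour.
Over the interval, μ = 7.3 × 1.5 = 10.95 (a 90-minute span = 1.5 hours).
P(N ≥ 9) = 1 − P(N ≤ 8) ≈ 0.7635.

0.7635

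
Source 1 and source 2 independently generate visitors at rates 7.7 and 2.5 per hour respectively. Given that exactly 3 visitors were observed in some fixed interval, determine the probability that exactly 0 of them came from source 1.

Given the total, each event is independently from source 1 with probability p = λ_1/(λ_1+λ_2) = 7.7/10.2 ≈ 0.7549.
So K ~ Binomial(3, 7.7/10.2): P(K = 0) = C(3,0) · (7.7/10.2)^0 · (2.5/10.2)^3 ≈ 0.0147.

0.0147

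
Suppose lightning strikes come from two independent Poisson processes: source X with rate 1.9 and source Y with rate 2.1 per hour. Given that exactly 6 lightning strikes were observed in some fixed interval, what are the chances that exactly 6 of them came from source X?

Given the total, each event is independently from source X with probability p = λ_X/(λ_X+λ_Y) = 1.9/4 = 0.4750.
So K ~ Binomial(6, 1.9/4): P(K = 6) = C(6,6) · (1.9/4)^6 · (2.1/4)^0 ≈ 0.0115.

0.0115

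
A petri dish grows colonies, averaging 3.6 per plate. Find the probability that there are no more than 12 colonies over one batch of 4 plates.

Over the interval, μ = 3.6 × 4 = 14.4 (a batch of 4 plates = 4 plates).
P(N ≤ 12) = Σ_{j=0}^{12} e^(−μ) μ^j/j! ≈ 0.3203.

0.3203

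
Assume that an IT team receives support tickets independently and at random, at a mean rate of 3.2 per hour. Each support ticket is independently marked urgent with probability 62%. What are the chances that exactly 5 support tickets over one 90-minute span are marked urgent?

0.0992

Thinning: the support tickets that are marked urgent themselves form a Poisson process with rate 0.62 × 3.2 = 1.984 per hour.
Over the interval, μ = 1.984 × 1.5 = 2.976 (a 90-minute span = 1.5 hours).
P(N = 5) = e^(−2.976) · 2.976^5/5! ≈ 0.0992.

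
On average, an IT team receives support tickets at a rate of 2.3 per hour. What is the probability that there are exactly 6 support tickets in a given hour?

0.0206

With mean μ = 2.3 per hour,
P(N = 6) = e^(−μ) μ^6/6! = e^(−2.3) · 2.3^6/720 ≈ 0.0206.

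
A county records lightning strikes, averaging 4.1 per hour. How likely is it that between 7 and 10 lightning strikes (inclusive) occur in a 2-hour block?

Over the interval, μ = 4.1 × 2 = 8.2 (a 2-hour block = 2 hours).
P(7 ≤ N ≤ 10) = Σ_{j=7}^{10} e^(−8.2) · 8.2^j/j! ≈ 0.5060.

0.5060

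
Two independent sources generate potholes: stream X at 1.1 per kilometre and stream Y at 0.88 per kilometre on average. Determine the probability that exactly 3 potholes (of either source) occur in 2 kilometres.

Independent Poisson processes superpose: combined rate λ = 1.1 + 0.88 = 1.98 per kilometre.
Over the interval, μ = 1.98 × 2 = 3.96 (2 kilometres).
P(N = 3) = e^(−3.96) · 3.96^3/3! ≈ 0.1973.

0.1973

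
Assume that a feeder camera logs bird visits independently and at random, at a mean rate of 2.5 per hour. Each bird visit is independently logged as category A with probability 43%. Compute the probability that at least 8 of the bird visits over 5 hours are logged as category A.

Thinning: the bird visits that are logged as category A themselves form a Poisson process with rate 0.43 × 2.5 = 1.075 per hour.
Over the interval, μ = 1.075 × 5 = 5.375 (5 hours).
P(N ≥ 8) = 1 − P(N ≤ 7) ≈ 0.1754.

0.1754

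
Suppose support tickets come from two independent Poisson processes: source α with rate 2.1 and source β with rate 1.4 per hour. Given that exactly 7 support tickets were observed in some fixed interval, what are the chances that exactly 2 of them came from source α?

0.0774

Given the total, each event is independently from source α with probability p = λ_α/(λ_α+λ_β) = 2.1/3.5 = 0.6000.
So K ~ Binomial(7, 2.1/3.5): P(K = 2) = C(7,2) · (2.1/3.5)^2 · (1.4/3.5)^5 ≈ 0.0774.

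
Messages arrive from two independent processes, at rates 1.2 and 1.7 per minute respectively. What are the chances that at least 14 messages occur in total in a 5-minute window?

0.5875

Independent Poisson processes superpose: combined rate λ = 1.2 + 1.7 = 2.9 per minute.
Over the interval, μ = 2.9 × 5 = 14.5 (a 5-minute window = 5 minutes).
P(N ≥ 14) = 1 − P(N ≤ 13) ≈ 0.5875.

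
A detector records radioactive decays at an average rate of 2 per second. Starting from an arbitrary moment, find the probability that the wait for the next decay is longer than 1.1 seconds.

0.1108

The wait for the next event is exponential with rate λ = 2 per second.
P(T > 1.1) = e^(−λt) = e^(−2 × 1.1) = e^(−2.2) ≈ 0.1108.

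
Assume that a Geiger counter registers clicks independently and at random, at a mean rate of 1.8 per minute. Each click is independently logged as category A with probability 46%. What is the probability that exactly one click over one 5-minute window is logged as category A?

Thinning: the clicks that are logged as category A themselves form a Poisson process with rate 0.46 × 1.8 = 0.828 per minute.
Over the interval, μ = 0.828 × 5 = 4.14 (a 5-minute window = 5 minutes).
P(N = 1) = e^(−4.14) · 4.14^1/1! ≈ 0.0659.

0.0659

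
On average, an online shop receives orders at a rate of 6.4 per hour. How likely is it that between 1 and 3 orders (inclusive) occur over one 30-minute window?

0.5618

Over the interval, μ = 6.4 × 0.5 = 3.2 (a 30-minute window = 0.5 hours).
P(1 ≤ N ≤ 3) = Σ_{j=1}^{3} e^(−3.2) · 3.2^j/j! ≈ 0.5618.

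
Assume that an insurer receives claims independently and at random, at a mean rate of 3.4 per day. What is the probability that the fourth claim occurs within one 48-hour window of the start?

Over the interval, μ = 3.4 × 2 = 6.8 (a 48-hour window = 2 days).
The fourth arrival falls in the interval iff at least 4 events occur there: P(S_4 ≤ t) = P(N ≥ 4) = 1 − P(N ≤ 3) ≈ 0.9072.

0.9072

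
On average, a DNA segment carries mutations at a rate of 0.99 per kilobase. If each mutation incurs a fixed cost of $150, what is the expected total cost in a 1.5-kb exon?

E[N] = 0.99 × 1.5 = 1.485 (a 1.5-kb exon = 1.5 kilobases); E[cost] = 1.485 × $150 = $222.75.

$222.75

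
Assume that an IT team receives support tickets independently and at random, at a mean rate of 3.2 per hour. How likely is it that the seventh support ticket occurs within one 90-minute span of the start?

0.2092

Over the interval, μ = 3.2 × 1.5 = 4.8 (a 90-minute span = 1.5 hours).
The seventh arrival falls in the interval iff at least 7 events occur there: P(S_7 ≤ t) = P(N ≥ 7) = 1 − P(N ≤ 6) ≈ 0.2092.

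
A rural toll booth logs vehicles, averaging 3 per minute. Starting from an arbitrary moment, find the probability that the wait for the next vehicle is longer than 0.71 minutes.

0.1188

The wait for the next event is exponential with rate λ = 3 per minute.
P(T > 0.71) = e^(−λt) = e^(−3 × 0.71) = e^(−2.13) ≈ 0.1188.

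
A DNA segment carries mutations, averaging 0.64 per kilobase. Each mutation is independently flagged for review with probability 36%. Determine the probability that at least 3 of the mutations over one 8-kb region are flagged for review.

Thinning: the mutations that are flagged for review themselves form a Poisson process with rate 0.36 × 0.64 = 0.2304 per kilobase.
Over the interval, μ = 0.2304 × 8 = 1.8432 (an 8-kb region = 8 kilobases).
P(N ≥ 3) = 1 − P(N ≤ 2) ≈ 0.2810.

0.2810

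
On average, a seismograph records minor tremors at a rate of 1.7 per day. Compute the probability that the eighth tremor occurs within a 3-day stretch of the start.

0.1440

Over the interval, μ = 1.7 × 3 = 5.1 (a 3-day stretch = 3 days).
The eighth arrival falls in the interval iff at least 8 events occur there: P(S_8 ≤ t) = P(N ≥ 8) = 1 − P(N ≤ 7) ≈ 0.1440.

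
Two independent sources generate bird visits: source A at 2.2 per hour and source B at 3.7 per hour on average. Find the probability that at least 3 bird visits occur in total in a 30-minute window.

0.5655

Independent Poisson processes superpose: combined rate λ = 2.2 + 3.7 = 5.9 per hour.
Over the interval, μ = 5.9 × 0.5 = 2.95 (a 30-minute window = 0.5 hours).
P(N ≥ 3) = 1 − P(N ≤ 2) ≈ 0.5655.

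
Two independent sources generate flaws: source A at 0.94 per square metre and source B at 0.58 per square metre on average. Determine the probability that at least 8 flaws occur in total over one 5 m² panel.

Independent Poisson processes superpose: combined rate λ = 0.94 + 0.58 = 1.52 per square metre.
Over the interval, μ = 1.52 × 5 = 7.6 (a 5 m² panel = 5 square metres).
P(N ≥ 8) = 1 − P(N ≤ 7) ≈ 0.4900.

0.4900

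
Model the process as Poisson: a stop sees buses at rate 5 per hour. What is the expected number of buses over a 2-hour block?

10

E[N] = λt = 5 × 2 = 10 (a 2-hour block = 2 hours).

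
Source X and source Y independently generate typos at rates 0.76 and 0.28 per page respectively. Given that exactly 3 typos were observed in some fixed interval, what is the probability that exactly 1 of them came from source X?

Given the total, each event is independently from source X with probability p = λ_X/(λ_X+λ_Y) = 0.76/1.04 ≈ 0.7308.
So K ~ Binomial(3, 0.76/1.04): P(K = 1) = C(3,1) · (0.76/1.04)^1 · (0.28/1.04)^2 ≈ 0.1589.

0.1589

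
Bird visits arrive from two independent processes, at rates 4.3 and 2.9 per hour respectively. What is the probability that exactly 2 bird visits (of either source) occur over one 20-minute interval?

Independent Poisson processes superpose: combined rate λ = 4.3 + 2.9 = 7.2 per hour.
Over the interval, μ = 7.2 × 1/3 = 2.4 (a 20-minute interval = 1/3 hours).
P(N = 2) = e^(−2.4) · 2.4^2/2! ≈ 0.2613.

0.2613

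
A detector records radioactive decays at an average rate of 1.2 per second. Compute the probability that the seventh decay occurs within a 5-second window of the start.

0.3937

Over the interval, μ = 1.2 × 5 = 6 (a 5-second window = 5 seconds).
The seventh arrival falls in the interval iff at least 7 events occur there: P(S_7 ≤ t) = P(N ≥ 7) = 1 − P(N ≤ 6) ≈ 0.3937.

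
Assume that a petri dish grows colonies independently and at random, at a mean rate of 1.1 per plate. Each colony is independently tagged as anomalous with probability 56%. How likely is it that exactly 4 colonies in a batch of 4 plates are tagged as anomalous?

Thinning: the colonies that are tagged as anomalous themselves form a Poisson process with rate 0.56 × 1.1 = 0.616 per plate.
Over the interval, μ = 0.616 × 4 = 2.464 (a batch of 4 plates = 4 plates).
P(N = 4) = e^(−2.464) · 2.464^4/4! ≈ 0.1307.

0.1307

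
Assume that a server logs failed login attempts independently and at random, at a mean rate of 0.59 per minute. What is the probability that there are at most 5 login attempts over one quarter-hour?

Over the interval, μ = 0.59 × 15 = 8.85 (a quarter-hour = 15 minutes).
P(N ≤ 5) = Σ_{j=0}^{5} e^(−μ) μ^j/j! ≈ 0.1251.

0.1251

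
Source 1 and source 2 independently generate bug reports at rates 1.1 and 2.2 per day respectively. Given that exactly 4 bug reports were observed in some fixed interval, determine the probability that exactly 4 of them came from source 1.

0.0123

Given the total, each event is independently from source 1 with probability p = λ_1/(λ_1+λ_2) = 1.1/3.3 ≈ 0.3333.
So K ~ Binomial(4, 1.1/3.3): P(K = 4) = C(4,4) · (1.1/3.3)^4 · (2.2/3.3)^0 ≈ 0.0123.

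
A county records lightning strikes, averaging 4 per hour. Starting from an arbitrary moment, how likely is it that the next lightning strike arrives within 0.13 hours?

Inter-arrival times are exponential with rate λ = 4 per hour.
P(T ≤ 0.13) = 1 − e^(−λt) = 1 − e^(−4 × 0.13) = 1 − e^(−0.52) ≈ 0.4055.

0.4055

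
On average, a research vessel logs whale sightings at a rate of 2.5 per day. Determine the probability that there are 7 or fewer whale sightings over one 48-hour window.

Over the interval, μ = 2.5 × 2 = 5 (a 48-hour window = 2 days).
P(N ≤ 7) = Σ_{j=0}^{7} e^(−μ) μ^j/j! ≈ 0.8666.

0.8666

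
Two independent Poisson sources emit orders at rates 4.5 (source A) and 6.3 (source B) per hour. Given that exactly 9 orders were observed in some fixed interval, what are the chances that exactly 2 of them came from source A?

0.1436

Given the total, each event is independently from source A with probability p = λ_A/(λ_A+λ_B) = 4.5/10.8 ≈ 0.4167.
So K ~ Binomial(9, 4.5/10.8): P(K = 2) = C(9,2) · (4.5/10.8)^2 · (6.3/10.8)^7 ≈ 0.1436.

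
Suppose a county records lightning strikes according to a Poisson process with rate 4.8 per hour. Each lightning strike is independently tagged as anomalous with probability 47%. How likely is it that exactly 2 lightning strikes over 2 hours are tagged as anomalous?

0.1117

Thinning: the lightning strikes that are tagged as anomalous themselves form a Poisson process with rate 0.47 × 4.8 = 2.256 per hour.
Over the interval, μ = 2.256 × 2 = 4.512 (2 hours).
P(N = 2) = e^(−4.512) · 4.512^2/2! ≈ 0.1117.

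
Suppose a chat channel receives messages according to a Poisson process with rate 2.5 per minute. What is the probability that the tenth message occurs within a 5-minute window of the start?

0.7986

Over the interval, μ = 2.5 × 5 = 12.5 (a 5-minute window = 5 minutes).
The tenth arrival falls in the interval iff at least 10 events occur there: P(S_10 ≤ t) = P(N ≥ 10) = 1 − P(N ≤ 9) ≈ 0.7986.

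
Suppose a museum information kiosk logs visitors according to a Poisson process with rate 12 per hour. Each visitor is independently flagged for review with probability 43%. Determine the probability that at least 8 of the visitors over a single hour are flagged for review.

Thinning: the visitors that are flagged for review themselves form a Poisson process with rate 0.43 × 12 = 5.16 per hour.
So μ = 5.16.
P(N ≥ 8) = 1 − P(N ≤ 7) ≈ 0.1506.

0.1506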